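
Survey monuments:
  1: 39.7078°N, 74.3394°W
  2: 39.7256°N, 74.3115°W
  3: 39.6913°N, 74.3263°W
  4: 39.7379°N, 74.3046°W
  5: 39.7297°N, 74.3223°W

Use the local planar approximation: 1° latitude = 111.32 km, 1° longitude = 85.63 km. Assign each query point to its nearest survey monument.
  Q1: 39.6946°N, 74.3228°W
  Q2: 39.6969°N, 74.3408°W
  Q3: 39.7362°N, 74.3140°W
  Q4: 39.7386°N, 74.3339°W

Q1 at 39.6946°N, 74.3228°W:
  1: √((0.0132·111.32)² + (-0.0166·85.63)²) = √(2.159207 + 2.020543) = 2.0444 km
  2: √((0.0310·111.32)² + (0.0113·85.63)²) = √(11.908849 + 0.936287) = 3.5840 km
  3: √((-0.0033·111.32)² + (-0.0035·85.63)²) = √(0.134950 + 0.089823) = 0.4741 km
  4: √((0.0433·111.32)² + (0.0182·85.63)²) = √(23.233904 + 2.428816) = 5.0658 km
  5: √((0.0351·111.32)² + (0.0005·85.63)²) = √(15.267243 + 0.001833) = 3.9076 km
  → nearest: 3 (0.4741 km)
Q2 at 39.6969°N, 74.3408°W:
  1: √((0.0109·111.32)² + (0.0014·85.63)²) = √(1.472310 + 0.014372) = 1.2193 km
  2: √((0.0287·111.32)² + (0.0293·85.63)²) = √(10.207284 + 6.294875) = 4.0623 km
  3: √((-0.0056·111.32)² + (0.0145·85.63)²) = √(0.388618 + 1.541657) = 1.3893 km
  4: √((0.0410·111.32)² + (0.0362·85.63)²) = √(20.831191 + 9.608797) = 5.5172 km
  5: √((0.0328·111.32)² + (0.0185·85.63)²) = √(13.331962 + 2.509547) = 3.9801 km
  → nearest: 1 (1.2193 km)
Q3 at 39.7362°N, 74.3140°W:
  1: √((-0.0284·111.32)² + (-0.0254·85.63)²) = √(9.995006 + 4.730634) = 3.8374 km
  2: √((-0.0106·111.32)² + (0.0025·85.63)²) = √(1.392381 + 0.045828) = 1.1993 km
  3: √((-0.0449·111.32)² + (-0.0123·85.63)²) = √(24.982683 + 1.109333) = 5.1080 km
  4: √((0.0017·111.32)² + (0.0094·85.63)²) = √(0.035813 + 0.647899) = 0.8269 km
  5: √((-0.0065·111.32)² + (-0.0083·85.63)²) = √(0.523568 + 0.505136) = 1.0143 km
  → nearest: 4 (0.8269 km)
Q4 at 39.7386°N, 74.3339°W:
  1: √((-0.0308·111.32)² + (-0.0055·85.63)²) = √(11.755682 + 0.221808) = 3.4609 km
  2: √((-0.0130·111.32)² + (0.0224·85.63)²) = √(2.094272 + 3.679154) = 2.4028 km
  3: √((-0.0473·111.32)² + (0.0076·85.63)²) = √(27.724816 + 0.423525) = 5.3055 km
  4: √((-0.0007·111.32)² + (0.0293·85.63)²) = √(0.006072 + 6.294875) = 2.5102 km
  5: √((-0.0089·111.32)² + (0.0116·85.63)²) = √(0.981582 + 0.986661) = 1.4029 km
  → nearest: 5 (1.4029 km)

Q1→3; Q2→1; Q3→4; Q4→5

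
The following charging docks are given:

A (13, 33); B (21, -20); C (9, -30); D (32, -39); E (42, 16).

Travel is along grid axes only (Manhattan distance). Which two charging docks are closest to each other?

B and C

Pairwise distances:
A–B: |8| + |-53| = 8 + 53 = 61
A–C: |-4| + |-63| = 4 + 63 = 67
A–D: |19| + |-72| = 19 + 72 = 91
A–E: |29| + |-17| = 29 + 17 = 46
B–C: |-12| + |-10| = 12 + 10 = 22
B–D: |11| + |-19| = 11 + 19 = 30
B–E: |21| + |36| = 21 + 36 = 57
C–D: |23| + |-9| = 23 + 9 = 32
C–E: |33| + |46| = 33 + 46 = 79
D–E: |10| + |55| = 10 + 55 = 65
Closest pair: B–C at 22.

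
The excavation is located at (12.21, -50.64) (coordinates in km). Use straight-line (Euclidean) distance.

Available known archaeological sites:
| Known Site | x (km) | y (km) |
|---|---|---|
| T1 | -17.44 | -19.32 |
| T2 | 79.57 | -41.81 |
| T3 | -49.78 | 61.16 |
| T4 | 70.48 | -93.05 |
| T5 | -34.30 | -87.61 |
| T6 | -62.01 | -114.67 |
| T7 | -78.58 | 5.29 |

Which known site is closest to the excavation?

Distances from (12.21, -50.64):
T1: √((-29.65)² + (31.32)²) = √(879.1225 + 980.9424) = 43.13 km
T2: √((67.36)² + (8.83)²) = √(4537.3696 + 77.9689) = 67.94 km
T3: √((-61.99)² + (111.80)²) = √(3842.7601 + 12499.2400) = 127.84 km
T4: √((58.27)² + (-42.41)²) = √(3395.3929 + 1798.6081) = 72.07 km
T5: √((-46.51)² + (-36.97)²) = √(2163.1801 + 1366.7809) = 59.41 km
T6: √((-74.22)² + (-64.03)²) = √(5508.6084 + 4099.8409) = 98.02 km
T7: √((-90.79)² + (55.93)²) = √(8242.8241 + 3128.1649) = 106.63 km
Minimum: T1 at 43.13 km.

T1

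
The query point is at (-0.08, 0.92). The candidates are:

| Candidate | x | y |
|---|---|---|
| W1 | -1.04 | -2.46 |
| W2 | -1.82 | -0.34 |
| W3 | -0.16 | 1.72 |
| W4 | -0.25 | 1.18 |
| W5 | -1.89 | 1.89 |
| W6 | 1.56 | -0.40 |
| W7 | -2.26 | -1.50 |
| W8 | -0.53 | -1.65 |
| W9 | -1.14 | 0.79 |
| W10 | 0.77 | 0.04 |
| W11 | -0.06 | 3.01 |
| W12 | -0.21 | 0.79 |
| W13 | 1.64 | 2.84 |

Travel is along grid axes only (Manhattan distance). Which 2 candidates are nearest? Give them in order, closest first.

Distances from (-0.08, 0.92):
W1: |-0.96| + |-3.38| = 0.96 + 3.38 = 4.34
W2: |-1.74| + |-1.26| = 1.74 + 1.26 = 3.00
W3: |-0.08| + |0.80| = 0.08 + 0.80 = 0.88
W4: |-0.17| + |0.26| = 0.17 + 0.26 = 0.43
W5: |-1.81| + |0.97| = 1.81 + 0.97 = 2.78
W6: |1.64| + |-1.32| = 1.64 + 1.32 = 2.96
W7: |-2.18| + |-2.42| = 2.18 + 2.42 = 4.60
W8: |-0.45| + |-2.57| = 0.45 + 2.57 = 3.02
W9: |-1.06| + |-0.13| = 1.06 + 0.13 = 1.19
W10: |0.85| + |-0.88| = 0.85 + 0.88 = 1.73
W11: |0.02| + |2.09| = 0.02 + 2.09 = 2.11
W12: |-0.13| + |-0.13| = 0.13 + 0.13 = 0.26
W13: |1.72| + |1.92| = 1.72 + 1.92 = 3.64
Sorted: W12 (0.26) < W4 (0.43) < W3 (0.88) < W9 (1.19) < …

W12, W4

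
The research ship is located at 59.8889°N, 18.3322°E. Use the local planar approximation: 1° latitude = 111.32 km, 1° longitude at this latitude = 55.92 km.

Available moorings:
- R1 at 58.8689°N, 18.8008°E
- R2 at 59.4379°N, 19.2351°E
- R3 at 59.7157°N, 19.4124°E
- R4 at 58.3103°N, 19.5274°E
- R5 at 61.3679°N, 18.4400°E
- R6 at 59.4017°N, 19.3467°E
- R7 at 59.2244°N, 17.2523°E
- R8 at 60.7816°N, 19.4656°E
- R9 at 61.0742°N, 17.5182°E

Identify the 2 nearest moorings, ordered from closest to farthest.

R3, R2

Distances from 59.8889°N, 18.3322°E:
R1: 116.5309 km
R2: 71.2027 km
R3: 63.4073 km
R4: 188.0105 km
R5: 164.7526 km
R6: 78.4846 km
R7: 95.4913 km
R8: 117.8663 km
R9: 139.5784 km
Sorted: R3 (63.4073 km) < R2 (71.2027 km) < R6 (78.4846 km) < R7 (95.4913 km) < …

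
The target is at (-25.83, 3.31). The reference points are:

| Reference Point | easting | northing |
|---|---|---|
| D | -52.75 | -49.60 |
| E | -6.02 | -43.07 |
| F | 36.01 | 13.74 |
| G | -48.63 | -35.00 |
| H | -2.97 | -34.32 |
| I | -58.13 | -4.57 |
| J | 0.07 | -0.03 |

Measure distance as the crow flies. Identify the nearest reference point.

Distances from (-25.83, 3.31):
D: √((-26.92)² + (-52.91)²) = √(724.6864 + 2799.4681) = 59.36
E: √((19.81)² + (-46.38)²) = √(392.4361 + 2151.1044) = 50.43
F: √((61.84)² + (10.43)²) = √(3824.1856 + 108.7849) = 62.71
G: √((-22.80)² + (-38.31)²) = √(519.8400 + 1467.6561) = 44.58
H: √((22.86)² + (-37.63)²) = √(522.5796 + 1416.0169) = 44.03
I: √((-32.30)² + (-7.88)²) = √(1043.2900 + 62.0944) = 33.25
J: √((25.90)² + (-3.34)²) = √(670.8100 + 11.1556) = 26.11
Minimum: J at 26.11.

J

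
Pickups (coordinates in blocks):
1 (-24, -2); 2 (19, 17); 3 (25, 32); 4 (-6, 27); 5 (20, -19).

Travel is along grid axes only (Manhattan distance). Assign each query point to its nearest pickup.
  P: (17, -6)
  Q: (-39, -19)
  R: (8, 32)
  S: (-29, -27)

P at (17, -6):
  1: 45 blocks
  2: 25 blocks
  3: 46 blocks
  4: 56 blocks
  5: 16 blocks
  → nearest: 5 (16 blocks)
Q at (-39, -19):
  1: 32 blocks
  2: 94 blocks
  3: 115 blocks
  4: 79 blocks
  5: 59 blocks
  → nearest: 1 (32 blocks)
R at (8, 32):
  1: 66 blocks
  2: 26 blocks
  3: 17 blocks
  4: 19 blocks
  5: 63 blocks
  → nearest: 3 (17 blocks)
S at (-29, -27):
  1: 30 blocks
  2: 92 blocks
  3: 113 blocks
  4: 77 blocks
  5: 57 blocks
  → nearest: 1 (30 blocks)

P→5; Q→1; R→3; S→1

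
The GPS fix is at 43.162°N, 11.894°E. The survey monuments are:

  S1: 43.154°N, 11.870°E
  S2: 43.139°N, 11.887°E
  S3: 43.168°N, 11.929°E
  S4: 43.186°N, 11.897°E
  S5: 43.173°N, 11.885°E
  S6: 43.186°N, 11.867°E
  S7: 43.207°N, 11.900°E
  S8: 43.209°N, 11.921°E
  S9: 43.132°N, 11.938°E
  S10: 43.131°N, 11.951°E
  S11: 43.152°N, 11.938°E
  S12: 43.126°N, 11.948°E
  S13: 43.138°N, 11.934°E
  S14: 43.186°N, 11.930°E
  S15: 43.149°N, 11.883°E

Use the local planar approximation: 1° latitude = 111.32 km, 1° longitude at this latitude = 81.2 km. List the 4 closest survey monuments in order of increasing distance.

Distances from 43.162°N, 11.894°E:
S1: √((-0.008·111.32)² + (-0.024·81.2)²) = √(0.79310 + 3.79782) = 2.143 km
S2: √((-0.023·111.32)² + (-0.007·81.2)²) = √(6.55544 + 0.32308) = 2.623 km
S3: √((0.006·111.32)² + (0.035·81.2)²) = √(0.44612 + 8.07696) = 2.919 km
S4: √((0.024·111.32)² + (0.003·81.2)²) = √(7.13787 + 0.05934) = 2.683 km
S5: √((0.011·111.32)² + (-0.009·81.2)²) = √(1.49945 + 0.53407) = 1.426 km
S6: √((0.024·111.32)² + (-0.027·81.2)²) = √(7.13787 + 4.80662) = 3.456 km
S7: √((0.045·111.32)² + (0.006·81.2)²) = √(25.09409 + 0.23736) = 5.033 km
S8: √((0.047·111.32)² + (0.027·81.2)²) = √(27.37424 + 4.80662) = 5.673 km
S9: √((-0.030·111.32)² + (0.044·81.2)²) = √(11.15293 + 12.76490) = 4.891 km
S10: √((-0.031·111.32)² + (0.057·81.2)²) = √(11.90885 + 21.42209) = 5.773 km
S11: √((-0.010·111.32)² + (0.044·81.2)²) = √(1.23921 + 12.76490) = 3.742 km
S12: √((-0.036·111.32)² + (0.054·81.2)²) = √(16.06022 + 19.22647) = 5.940 km
S13: √((-0.024·111.32)² + (0.040·81.2)²) = √(7.13787 + 10.54950) = 4.206 km
S14: √((0.024·111.32)² + (0.036·81.2)²) = √(7.13787 + 8.54510) = 3.960 km
S15: √((-0.013·111.32)² + (-0.011·81.2)²) = √(2.09427 + 0.79781) = 1.701 km
Sorted: S5 (1.426 km) < S15 (1.701 km) < S1 (2.143 km) < S2 (2.623 km) < S4 (2.683 km) < S3 (2.919 km) < …

S5, S15, S1, S2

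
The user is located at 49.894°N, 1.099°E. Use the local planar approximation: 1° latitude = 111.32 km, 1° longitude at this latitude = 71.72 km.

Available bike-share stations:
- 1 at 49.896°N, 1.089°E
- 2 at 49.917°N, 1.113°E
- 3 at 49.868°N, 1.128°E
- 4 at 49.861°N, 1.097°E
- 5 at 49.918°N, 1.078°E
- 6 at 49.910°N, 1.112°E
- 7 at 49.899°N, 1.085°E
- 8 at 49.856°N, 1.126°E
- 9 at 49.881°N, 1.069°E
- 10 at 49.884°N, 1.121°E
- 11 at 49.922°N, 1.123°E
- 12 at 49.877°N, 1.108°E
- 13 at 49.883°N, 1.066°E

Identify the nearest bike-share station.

Distances from 49.894°N, 1.099°E:
1: √((0.002·111.32)² + (-0.010·71.72)²) = √(0.04957 + 0.51438) = 0.751 km
2: √((0.023·111.32)² + (0.014·71.72)²) = √(6.55544 + 1.00818) = 2.750 km
3: √((-0.026·111.32)² + (0.029·71.72)²) = √(8.37709 + 4.32590) = 3.564 km
4: √((-0.033·111.32)² + (-0.002·71.72)²) = √(13.49504 + 0.02058) = 3.676 km
5: √((0.024·111.32)² + (-0.021·71.72)²) = √(7.13787 + 2.26840) = 3.067 km
6: √((0.016·111.32)² + (0.013·71.72)²) = √(3.17239 + 0.86930) = 2.010 km
7: √((0.005·111.32)² + (-0.014·71.72)²) = √(0.30980 + 1.00818) = 1.148 km
8: √((-0.038·111.32)² + (0.027·71.72)²) = √(17.89425 + 3.74980) = 4.652 km
9: √((-0.013·111.32)² + (-0.030·71.72)²) = √(2.09427 + 4.62938) = 2.593 km
10: √((-0.010·111.32)² + (0.022·71.72)²) = √(1.23921 + 2.48958) = 1.931 km
11: √((0.028·111.32)² + (0.024·71.72)²) = √(9.71544 + 2.96280) = 3.561 km
12: √((-0.017·111.32)² + (0.009·71.72)²) = √(3.58133 + 0.41664) = 1.999 km
13: √((-0.011·111.32)² + (-0.033·71.72)²) = √(1.49945 + 5.60155) = 2.665 km
Minimum: 1 at 0.751 km.

1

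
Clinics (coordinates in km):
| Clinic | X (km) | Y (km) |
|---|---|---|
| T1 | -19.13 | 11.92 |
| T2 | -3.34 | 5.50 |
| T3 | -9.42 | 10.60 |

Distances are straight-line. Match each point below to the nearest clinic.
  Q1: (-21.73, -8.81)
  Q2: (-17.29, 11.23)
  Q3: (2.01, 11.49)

Q1→T1; Q2→T1; Q3→T2

Q1 at (-21.73, -8.81):
  T1: √((2.60)² + (20.73)²) = √(6.7600 + 429.7329) = 20.89 km
  T2: √((18.39)² + (14.31)²) = √(338.1921 + 204.7761) = 23.30 km
  T3: √((12.31)² + (19.41)²) = √(151.5361 + 376.7481) = 22.98 km
  → nearest: T1 (20.89 km)
Q2 at (-17.29, 11.23):
  T1: √((-1.84)² + (0.69)²) = √(3.3856 + 0.4761) = 1.97 km
  T2: √((13.95)² + (-5.73)²) = √(194.6025 + 32.8329) = 15.08 km
  T3: √((7.87)² + (-0.63)²) = √(61.9369 + 0.3969) = 7.90 km
  → nearest: T1 (1.97 km)
Q3 at (2.01, 11.49):
  T1: √((-21.14)² + (0.43)²) = √(446.8996 + 0.1849) = 21.14 km
  T2: √((-5.35)² + (-5.99)²) = √(28.6225 + 35.8801) = 8.03 km
  T3: √((-11.43)² + (-0.89)²) = √(130.6449 + 0.7921) = 11.46 km
  → nearest: T2 (8.03 km)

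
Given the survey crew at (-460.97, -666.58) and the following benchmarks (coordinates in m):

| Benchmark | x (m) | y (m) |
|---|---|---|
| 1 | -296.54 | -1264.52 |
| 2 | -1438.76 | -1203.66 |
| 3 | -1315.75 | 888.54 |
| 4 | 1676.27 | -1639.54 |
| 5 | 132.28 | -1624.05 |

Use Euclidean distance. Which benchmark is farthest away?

Distances from (-460.97, -666.58):
1: 620.14 m
2: 1115.58 m
3: 1774.56 m
4: 2348.29 m
5: 1126.36 m
Maximum: 4 at 2348.29 m.

4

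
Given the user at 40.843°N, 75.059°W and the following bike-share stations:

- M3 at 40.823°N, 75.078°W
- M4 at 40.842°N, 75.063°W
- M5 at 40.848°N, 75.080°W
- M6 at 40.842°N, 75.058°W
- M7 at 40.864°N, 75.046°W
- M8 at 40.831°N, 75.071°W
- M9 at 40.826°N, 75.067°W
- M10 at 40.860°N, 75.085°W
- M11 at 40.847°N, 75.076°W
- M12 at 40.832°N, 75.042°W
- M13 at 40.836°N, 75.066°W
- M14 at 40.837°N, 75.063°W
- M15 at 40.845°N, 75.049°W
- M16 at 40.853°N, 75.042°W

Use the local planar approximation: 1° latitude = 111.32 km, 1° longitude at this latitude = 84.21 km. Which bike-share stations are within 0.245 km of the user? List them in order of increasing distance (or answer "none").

M6

Distances from 40.843°N, 75.059°W:
M3: 2.742 km
M4: 0.355 km
M5: 1.854 km
M6: 0.140 km
M7: 2.581 km
M8: 1.675 km
M9: 2.009 km
M10: 2.894 km
M11: 1.499 km
M12: 1.884 km
M13: 0.977 km
M14: 0.748 km
M15: 0.871 km
M16: 1.813 km
Threshold 0.245 km: M6 (0.140 km) is within range.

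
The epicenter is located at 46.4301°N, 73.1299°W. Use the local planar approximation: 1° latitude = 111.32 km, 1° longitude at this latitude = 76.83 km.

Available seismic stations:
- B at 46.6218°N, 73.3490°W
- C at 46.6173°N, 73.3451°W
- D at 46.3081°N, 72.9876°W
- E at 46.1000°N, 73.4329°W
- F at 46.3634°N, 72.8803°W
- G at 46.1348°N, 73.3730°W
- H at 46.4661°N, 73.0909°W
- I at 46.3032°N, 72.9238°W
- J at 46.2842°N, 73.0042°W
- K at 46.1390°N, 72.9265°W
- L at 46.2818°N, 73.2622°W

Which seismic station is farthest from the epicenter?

E

Distances from 46.4301°N, 73.1299°W:
B: √((0.1917·111.32)² + (-0.2191·76.83)²) = √(455.397478 + 283.365140) = 27.1802 km
C: √((0.1872·111.32)² + (-0.2152·76.83)²) = √(434.268256 + 273.367072) = 26.6014 km
D: √((-0.1220·111.32)² + (0.1423·76.83)²) = √(184.444647 + 119.528499) = 17.4348 km
E: √((-0.3301·111.32)² + (-0.3030·76.83)²) = √(1350.322313 + 541.934655) = 43.5001 km
F: √((-0.0667·111.32)² + (0.2496·76.83)²) = √(55.131278 + 367.748431) = 20.5640 km
G: √((-0.2953·111.32)² + (-0.2431·76.83)²) = √(1080.620717 + 348.844262) = 37.8083 km
H: √((0.0360·111.32)² + (0.0390·76.83)²) = √(16.060217 + 8.978233) = 5.0038 km
I: √((-0.1269·111.32)² + (0.2061·76.83)²) = √(199.558228 + 250.736552) = 21.2202 km
J: √((-0.1459·111.32)² + (0.1257·76.83)²) = √(263.789181 + 93.267905) = 18.8960 km
K: √((-0.2911·111.32)² + (0.2034·76.83)²) = √(1050.100357 + 244.210067) = 35.9765 km
L: √((-0.1483·111.32)² + (-0.1323·76.83)²) = √(272.539025 + 103.319276) = 19.3871 km
Maximum: E at 43.5001 km.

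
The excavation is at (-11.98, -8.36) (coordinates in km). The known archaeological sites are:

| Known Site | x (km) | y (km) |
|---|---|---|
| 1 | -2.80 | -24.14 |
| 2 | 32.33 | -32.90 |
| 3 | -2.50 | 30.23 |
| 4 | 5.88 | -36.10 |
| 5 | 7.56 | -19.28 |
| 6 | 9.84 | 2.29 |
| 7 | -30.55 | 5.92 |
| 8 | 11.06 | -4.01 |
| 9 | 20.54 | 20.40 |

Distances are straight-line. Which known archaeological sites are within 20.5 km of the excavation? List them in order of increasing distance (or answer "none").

Distances from (-11.98, -8.36):
1: 18.26 km
2: 50.65 km
3: 39.74 km
4: 32.99 km
5: 22.38 km
6: 24.28 km
7: 23.43 km
8: 23.45 km
9: 43.41 km
Threshold 20.5 km: 1 (18.26 km) is within range.

1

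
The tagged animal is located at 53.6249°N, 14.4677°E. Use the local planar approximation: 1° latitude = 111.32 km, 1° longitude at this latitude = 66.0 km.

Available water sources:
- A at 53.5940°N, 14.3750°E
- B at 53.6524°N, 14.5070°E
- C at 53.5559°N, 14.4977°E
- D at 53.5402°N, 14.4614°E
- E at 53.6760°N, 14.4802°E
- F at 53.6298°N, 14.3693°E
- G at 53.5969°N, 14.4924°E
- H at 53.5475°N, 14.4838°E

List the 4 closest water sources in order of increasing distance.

Distances from 53.6249°N, 14.4677°E:
A: √((-0.0309·111.32)² + (-0.0927·66.0)²) = √(11.832141 + 37.432371) = 7.0189 km
B: √((0.0275·111.32)² + (0.0393·66.0)²) = √(9.371558 + 6.727798) = 4.0124 km
C: √((-0.0690·111.32)² + (0.0300·66.0)²) = √(58.998990 + 3.920400) = 7.9322 km
D: √((-0.0847·111.32)² + (-0.0063·66.0)²) = √(88.902345 + 0.172890) = 9.4380 km
E: √((0.0511·111.32)² + (0.0125·66.0)²) = √(32.358486 + 0.680625) = 5.7480 km
F: √((0.0049·111.32)² + (-0.0984·66.0)²) = √(0.297535 + 42.177231) = 6.5173 km
G: √((-0.0280·111.32)² + (0.0247·66.0)²) = √(9.715440 + 2.657552) = 3.5175 km
H: √((-0.0774·111.32)² + (0.0161·66.0)²) = √(74.238351 + 1.129119) = 8.6814 km
Sorted: G (3.5175 km) < B (4.0124 km) < E (5.7480 km) < F (6.5173 km) < A (7.0189 km) < C (7.9322 km) < …

G, B, E, F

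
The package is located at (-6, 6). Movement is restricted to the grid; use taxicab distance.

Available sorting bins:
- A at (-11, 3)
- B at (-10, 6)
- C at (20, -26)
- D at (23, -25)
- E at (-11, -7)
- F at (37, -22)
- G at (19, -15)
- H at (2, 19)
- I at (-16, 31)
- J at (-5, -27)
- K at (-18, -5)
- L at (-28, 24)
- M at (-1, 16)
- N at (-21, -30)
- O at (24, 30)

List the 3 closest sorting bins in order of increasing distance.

B, A, M

Distances from (-6, 6):
A: |-5| + |-3| = 5 + 3 = 8
B: |-4| + |0| = 4 + 0 = 4
C: |26| + |-32| = 26 + 32 = 58
D: |29| + |-31| = 29 + 31 = 60
E: |-5| + |-13| = 5 + 13 = 18
F: |43| + |-28| = 43 + 28 = 71
G: |25| + |-21| = 25 + 21 = 46
H: |8| + |13| = 8 + 13 = 21
I: |-10| + |25| = 10 + 25 = 35
J: |1| + |-33| = 1 + 33 = 34
K: |-12| + |-11| = 12 + 11 = 23
L: |-22| + |18| = 22 + 18 = 40
M: |5| + |10| = 5 + 10 = 15
N: |-15| + |-36| = 15 + 36 = 51
O: |30| + |24| = 30 + 24 = 54
Sorted: B (4) < A (8) < M (15) < E (18) < H (21) < …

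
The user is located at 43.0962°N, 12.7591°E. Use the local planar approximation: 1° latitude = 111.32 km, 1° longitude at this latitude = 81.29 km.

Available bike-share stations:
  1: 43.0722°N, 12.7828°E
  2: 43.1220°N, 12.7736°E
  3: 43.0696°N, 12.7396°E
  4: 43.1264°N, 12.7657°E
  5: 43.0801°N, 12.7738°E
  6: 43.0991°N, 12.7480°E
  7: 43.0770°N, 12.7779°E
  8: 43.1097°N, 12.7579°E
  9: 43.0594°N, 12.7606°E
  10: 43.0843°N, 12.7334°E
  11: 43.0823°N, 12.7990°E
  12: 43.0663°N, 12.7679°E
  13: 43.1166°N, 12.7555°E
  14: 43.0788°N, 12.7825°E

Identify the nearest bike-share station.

Distances from 43.0962°N, 12.7591°E:
1: √((-0.0240·111.32)² + (0.0237·81.29)²) = √(7.137874 + 3.711684) = 3.2939 km
2: √((0.0258·111.32)² + (0.0145·81.29)²) = √(8.248706 + 1.389345) = 3.1045 km
3: √((-0.0266·111.32)² + (-0.0195·81.29)²) = √(8.768184 + 2.512716) = 3.3587 km
4: √((0.0302·111.32)² + (0.0066·81.29)²) = √(11.302130 + 0.287847) = 3.4044 km
5: √((-0.0161·111.32)² + (0.0147·81.29)²) = √(3.212167 + 1.427937) = 2.1541 km
6: √((0.0029·111.32)² + (-0.0111·81.29)²) = √(0.104218 + 0.814180) = 0.9583 km
7: √((-0.0192·111.32)² + (0.0188·81.29)²) = √(4.568239 + 2.335554) = 2.6275 km
8: √((0.0135·111.32)² + (-0.0012·81.29)²) = √(2.258468 + 0.009516) = 1.5060 km
9: √((-0.0368·111.32)² + (0.0015·81.29)²) = √(16.781935 + 0.014868) = 4.0984 km
10: √((-0.0119·111.32)² + (-0.0257·81.29)²) = √(1.754851 + 4.364560) = 2.4737 km
11: √((-0.0139·111.32)² + (0.0399·81.29)²) = √(2.394286 + 10.520104) = 3.5937 km
12: √((-0.0299·111.32)² + (0.0088·81.29)²) = √(11.078699 + 0.511728) = 3.4045 km
13: √((0.0204·111.32)² + (-0.0036·81.29)²) = √(5.157114 + 0.085641) = 2.2897 km
14: √((-0.0174·111.32)² + (0.0234·81.29)²) = √(3.751845 + 3.618312) = 2.7148 km
Minimum: 6 at 0.9583 km.

6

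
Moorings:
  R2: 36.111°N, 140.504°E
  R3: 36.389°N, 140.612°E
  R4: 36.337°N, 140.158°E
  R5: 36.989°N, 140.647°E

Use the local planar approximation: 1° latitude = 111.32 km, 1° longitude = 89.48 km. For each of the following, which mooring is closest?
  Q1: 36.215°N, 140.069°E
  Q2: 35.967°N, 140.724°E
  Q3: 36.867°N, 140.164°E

Q1 at 36.215°N, 140.069°E:
  R2: √((-0.104·111.32)² + (0.435·89.48)²) = √(134.03341 + 1515.06221) = 40.609 km
  R3: √((0.174·111.32)² + (0.543·89.48)²) = √(375.18450 + 2360.75876) = 52.306 km
  R4: √((0.122·111.32)² + (0.089·89.48)²) = √(184.44465 + 63.42084) = 15.744 km
  R5: √((0.774·111.32)² + (0.578·89.48)²) = √(7423.83510 + 2674.90047) = 100.492 km
  → nearest: R4 (15.744 km)
Q2 at 35.967°N, 140.724°E:
  R2: √((0.144·111.32)² + (-0.220·89.48)²) = √(256.96346 + 387.52285) = 25.387 km
  R3: √((0.422·111.32)² + (-0.112·89.48)²) = √(2206.84229 + 100.43567) = 48.034 km
  R4: √((0.370·111.32)² + (-0.566·89.48)²) = √(1696.48429 + 2564.98490) = 65.280 km
  R5: √((1.022·111.32)² + (-0.077·89.48)²) = √(12943.39446 + 47.47155) = 113.977 km
  → nearest: R2 (25.387 km)
Q3 at 36.867°N, 140.164°E:
  R2: √((-0.756·111.32)² + (0.340·89.48)²) = √(7082.55550 + 925.57110) = 89.488 km
  R3: √((-0.478·111.32)² + (0.448·89.48)²) = √(2831.40626 + 1606.97078) = 66.621 km
  R4: √((-0.530·111.32)² + (-0.006·89.48)²) = √(3480.95280 + 0.28824) = 59.002 km
  R5: √((0.122·111.32)² + (0.483·89.48)²) = √(184.44465 + 1867.86813) = 45.302 km
  → nearest: R5 (45.302 km)

Q1→R4; Q2→R2; Q3→R5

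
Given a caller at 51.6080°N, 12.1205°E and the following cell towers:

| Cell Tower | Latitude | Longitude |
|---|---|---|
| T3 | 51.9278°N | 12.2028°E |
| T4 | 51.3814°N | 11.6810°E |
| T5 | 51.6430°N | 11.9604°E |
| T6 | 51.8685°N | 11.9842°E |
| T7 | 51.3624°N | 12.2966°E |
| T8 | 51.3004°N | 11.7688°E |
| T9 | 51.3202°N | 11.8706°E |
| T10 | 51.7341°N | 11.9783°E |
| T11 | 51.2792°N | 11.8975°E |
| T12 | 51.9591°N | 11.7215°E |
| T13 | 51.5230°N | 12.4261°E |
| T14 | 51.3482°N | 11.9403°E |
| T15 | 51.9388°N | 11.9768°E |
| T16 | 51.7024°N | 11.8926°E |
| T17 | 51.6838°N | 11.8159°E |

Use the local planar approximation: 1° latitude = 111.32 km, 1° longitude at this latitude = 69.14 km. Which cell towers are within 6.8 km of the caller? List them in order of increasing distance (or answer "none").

Distances from 51.6080°N, 12.1205°E:
T3: √((0.3198·111.32)² + (0.0823·69.14)²) = √(1267.369683 + 32.378626) = 36.0520 km
T4: √((-0.2266·111.32)² + (-0.4395·69.14)²) = √(636.306275 + 923.371592) = 39.4928 km
T5: √((0.0350·111.32)² + (-0.1601·69.14)²) = √(15.180374 + 122.529712) = 11.7350 km
T6: √((0.2605·111.32)² + (-0.1363·69.14)²) = √(840.933881 + 88.807667) = 30.4917 km
T7: √((-0.2456·111.32)² + (0.1761·69.14)²) = √(747.486099 + 148.244115) = 29.9288 km
T8: √((-0.3076·111.32)² + (-0.3517·69.14)²) = √(1172.516755 + 591.294020) = 41.9977 km
T9: √((-0.2878·111.32)² + (-0.2499·69.14)²) = √(1026.426780 + 298.532256) = 36.4000 km
T10: √((0.1261·111.32)² + (-0.1422·69.14)²) = √(197.050059 + 96.662482) = 17.1380 km
T11: √((-0.3288·111.32)² + (-0.2230·69.14)²) = √(1339.707575 + 237.721508) = 39.7169 km
T12: √((0.3511·111.32)² + (-0.3990·69.14)²) = √(1527.594388 + 761.034845) = 47.8396 km
T13: √((-0.0850·111.32)² + (0.3056·69.14)²) = √(89.533229 + 446.442417) = 23.1511 km
T14: √((-0.2598·111.32)² + (-0.1802·69.14)²) = √(836.420539 + 155.227379) = 31.4904 km
T15: √((0.3308·111.32)² + (-0.1437·69.14)²) = √(1356.055290 + 98.712531) = 38.1414 km
T16: √((0.0944·111.32)² + (-0.2279·69.14)²) = √(110.430842 + 248.283238) = 18.9397 km
T17: √((0.0758·111.32)² + (-0.3046·69.14)²) = √(71.200789 + 443.525453) = 22.6876 km
Threshold 6.8 km: none within range.

none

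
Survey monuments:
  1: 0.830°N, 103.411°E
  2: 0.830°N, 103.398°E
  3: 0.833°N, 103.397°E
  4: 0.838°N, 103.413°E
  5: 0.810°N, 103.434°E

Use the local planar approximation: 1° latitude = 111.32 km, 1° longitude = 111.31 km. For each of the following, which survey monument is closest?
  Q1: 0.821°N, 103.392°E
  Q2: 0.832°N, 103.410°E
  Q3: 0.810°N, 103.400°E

Q1 at 0.821°N, 103.392°E:
  1: 2.340 km
  2: 1.204 km
  3: 1.447 km
  4: 3.008 km
  5: 4.833 km
  → nearest: 2 (1.204 km)
Q2 at 0.832°N, 103.410°E:
  1: 0.249 km
  2: 1.354 km
  3: 1.451 km
  4: 0.747 km
  5: 3.624 km
  → nearest: 1 (0.249 km)
Q3 at 0.810°N, 103.400°E:
  1: 2.541 km
  2: 2.238 km
  3: 2.582 km
  4: 3.436 km
  5: 3.785 km
  → nearest: 2 (2.238 km)

Q1→2; Q2→1; Q3→2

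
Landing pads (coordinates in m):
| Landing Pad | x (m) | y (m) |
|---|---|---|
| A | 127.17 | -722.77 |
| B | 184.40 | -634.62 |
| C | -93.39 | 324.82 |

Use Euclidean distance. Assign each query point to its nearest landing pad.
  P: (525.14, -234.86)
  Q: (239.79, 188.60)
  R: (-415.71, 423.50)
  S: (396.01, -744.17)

P→B; Q→C; R→C; S→B

P at (525.14, -234.86):
  A: √((-397.97)² + (-487.91)²) = √(158380.1209 + 238056.1681) = 629.63 m
  B: √((-340.74)² + (-399.76)²) = √(116103.7476 + 159808.0576) = 525.27 m
  C: √((-618.53)² + (559.68)²) = √(382579.3609 + 313241.7024) = 834.16 m
  → nearest: B (525.27 m)
Q at (239.79, 188.60):
  A: √((-112.62)² + (-911.37)²) = √(12683.2644 + 830595.2769) = 918.30 m
  B: √((-55.39)² + (-823.22)²) = √(3068.0521 + 677691.1684) = 825.08 m
  C: √((-333.18)² + (136.22)²) = √(111008.9124 + 18555.8884) = 359.95 m
  → nearest: C (359.95 m)
R at (-415.71, 423.50):
  A: √((542.88)² + (-1146.27)²) = √(294718.6944 + 1313934.9129) = 1268.33 m
  B: √((600.11)² + (-1058.12)²) = √(360132.0121 + 1119617.9344) = 1216.45 m
  C: √((322.32)² + (-98.68)²) = √(103890.1824 + 9737.7424) = 337.09 m
  → nearest: C (337.09 m)
S at (396.01, -744.17):
  A: √((-268.84)² + (21.40)²) = √(72274.9456 + 457.9600) = 269.69 m
  B: √((-211.61)² + (109.55)²) = √(44778.7921 + 12001.2025) = 238.29 m
  C: √((-489.40)² + (1068.99)²) = √(239512.3600 + 1142739.6201) = 1175.69 m
  → nearest: B (238.29 m)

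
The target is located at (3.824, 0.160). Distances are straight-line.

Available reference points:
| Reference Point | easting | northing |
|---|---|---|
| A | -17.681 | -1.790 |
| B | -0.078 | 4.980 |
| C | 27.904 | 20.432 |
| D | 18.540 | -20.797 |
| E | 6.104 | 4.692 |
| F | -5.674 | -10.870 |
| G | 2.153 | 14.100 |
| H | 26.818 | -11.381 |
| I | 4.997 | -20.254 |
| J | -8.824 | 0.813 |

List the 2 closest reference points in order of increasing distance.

Distances from (3.824, 0.160):
A: √((-21.505)² + (-1.950)²) = √(462.46503 + 3.80250) = 21.593
B: √((-3.902)² + (4.820)²) = √(15.22560 + 23.23240) = 6.201
C: √((24.080)² + (20.272)²) = √(579.84640 + 410.95398) = 31.477
D: √((14.716)² + (-20.957)²) = √(216.56066 + 439.19585) = 25.608
E: √((2.280)² + (4.532)²) = √(5.19840 + 20.53902) = 5.073
F: √((-9.498)² + (-11.030)²) = √(90.21200 + 121.66090) = 14.556
G: √((-1.671)² + (13.940)²) = √(2.79224 + 194.32360) = 14.040
H: √((22.994)² + (-11.541)²) = √(528.72404 + 133.19468) = 25.728
I: √((1.173)² + (-20.414)²) = √(1.37593 + 416.73140) = 20.448
J: √((-12.648)² + (0.653)²) = √(159.97190 + 0.42641) = 12.665
Sorted: E (5.073) < B (6.201) < J (12.665) < G (14.040) < …

E, B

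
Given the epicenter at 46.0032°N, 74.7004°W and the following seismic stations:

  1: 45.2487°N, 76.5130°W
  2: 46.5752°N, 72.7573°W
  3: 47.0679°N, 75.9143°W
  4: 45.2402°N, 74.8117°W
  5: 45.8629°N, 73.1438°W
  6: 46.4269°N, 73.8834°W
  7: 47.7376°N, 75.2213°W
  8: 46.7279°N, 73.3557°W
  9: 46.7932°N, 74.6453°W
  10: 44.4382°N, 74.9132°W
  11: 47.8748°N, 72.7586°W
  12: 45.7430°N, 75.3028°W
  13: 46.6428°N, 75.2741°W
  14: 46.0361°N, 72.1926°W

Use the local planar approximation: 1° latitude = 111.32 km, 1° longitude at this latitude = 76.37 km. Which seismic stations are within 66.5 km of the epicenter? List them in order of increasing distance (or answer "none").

Distances from 46.0032°N, 74.7004°W:
1: √((-0.7545·111.32)² + (-1.8126·76.37)²) = √(7054.478002 + 19162.383720) = 161.9162 km
2: √((0.5720·111.32)² + (1.9431·76.37)²) = √(4054.510719 + 22020.941579) = 161.4790 km
3: √((1.0647·111.32)² + (-1.2139·76.37)²) = √(14047.560250 + 8594.317703) = 150.4722 km
4: √((-0.7630·111.32)² + (-0.1113·76.37)²) = √(7214.321149 + 72.249677) = 85.3614 km
5: √((-0.1403·111.32)² + (1.5566·76.37)²) = √(243.928046 + 14131.869992) = 119.8991 km
6: √((0.4237·111.32)² + (0.8170·76.37)²) = √(2224.658346 + 3893.047425) = 78.2158 km
7: √((1.7344·111.32)² + (-0.5209·76.37)²) = √(37277.340877 + 1582.538543) = 197.1291 km
8: √((0.7247·111.32)² + (1.3447·76.37)²) = √(6508.230382 + 10546.209418) = 130.5926 km
9: √((0.7900·111.32)² + (0.0551·76.37)²) = √(7733.936072 + 17.707155) = 88.0434 km
10: √((-1.5650·111.32)² + (-0.2128·76.37)²) = √(30351.144970 + 264.112422) = 174.9722 km
11: √((1.8716·111.32)² + (1.9418·76.37)²) = √(43408.269063 + 21991.485918) = 255.7338 km
12: √((-0.2602·111.32)² + (-0.6024·76.37)²) = √(838.998105 + 2116.486524) = 54.3644 km
13: √((0.6396·111.32)² + (-0.5737·76.37)²) = √(5069.478733 + 1919.620066) = 83.6008 km
14: √((0.0329·111.32)² + (2.5078·76.37)²) = √(13.413379 + 36680.173166) = 191.5557 km
Threshold 66.5 km: 12 (54.3644 km) is within range.

12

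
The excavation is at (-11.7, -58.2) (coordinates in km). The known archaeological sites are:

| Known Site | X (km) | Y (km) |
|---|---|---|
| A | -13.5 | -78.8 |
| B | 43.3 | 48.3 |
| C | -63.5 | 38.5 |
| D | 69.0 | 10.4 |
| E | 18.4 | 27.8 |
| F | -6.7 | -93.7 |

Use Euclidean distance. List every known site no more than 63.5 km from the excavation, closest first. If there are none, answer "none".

A, F

Distances from (-11.7, -58.2):
A: √((-1.8)² + (-20.6)²) = √(3.240 + 424.360) = 20.7 km
B: √((55.0)² + (106.5)²) = √(3025.000 + 11342.250) = 119.9 km
C: √((-51.8)² + (96.7)²) = √(2683.240 + 9350.890) = 109.7 km
D: √((80.7)² + (68.6)²) = √(6512.490 + 4705.960) = 105.9 km
E: √((30.1)² + (86.0)²) = √(906.010 + 7396.000) = 91.1 km
F: √((5.0)² + (-35.5)²) = √(25.000 + 1260.250) = 35.9 km
Threshold 63.5 km: A (20.7 km), F (35.9 km) are within range.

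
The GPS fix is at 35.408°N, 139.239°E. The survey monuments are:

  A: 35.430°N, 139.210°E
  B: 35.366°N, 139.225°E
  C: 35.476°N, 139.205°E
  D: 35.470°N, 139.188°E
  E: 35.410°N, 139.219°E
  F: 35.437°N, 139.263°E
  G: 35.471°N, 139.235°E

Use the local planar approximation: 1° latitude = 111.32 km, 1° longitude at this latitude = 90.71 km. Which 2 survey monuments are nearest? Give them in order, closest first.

Distances from 35.408°N, 139.239°E:
A: √((0.022·111.32)² + (-0.029·90.71)²) = √(5.99780 + 6.92000) = 3.594 km
B: √((-0.042·111.32)² + (-0.014·90.71)²) = √(21.85974 + 1.61275) = 4.845 km
C: √((0.068·111.32)² + (-0.034·90.71)²) = √(57.30127 + 9.51192) = 8.174 km
D: √((0.062·111.32)² + (-0.051·90.71)²) = √(47.63540 + 21.40182) = 8.309 km
E: √((0.002·111.32)² + (-0.020·90.71)²) = √(0.04957 + 3.29132) = 1.828 km
F: √((0.029·111.32)² + (0.024·90.71)²) = √(10.42179 + 4.73950) = 3.894 km
G: √((0.063·111.32)² + (-0.004·90.71)²) = √(49.18441 + 0.13165) = 7.023 km
Sorted: E (1.828 km) < A (3.594 km) < F (3.894 km) < B (4.845 km) < …

E, A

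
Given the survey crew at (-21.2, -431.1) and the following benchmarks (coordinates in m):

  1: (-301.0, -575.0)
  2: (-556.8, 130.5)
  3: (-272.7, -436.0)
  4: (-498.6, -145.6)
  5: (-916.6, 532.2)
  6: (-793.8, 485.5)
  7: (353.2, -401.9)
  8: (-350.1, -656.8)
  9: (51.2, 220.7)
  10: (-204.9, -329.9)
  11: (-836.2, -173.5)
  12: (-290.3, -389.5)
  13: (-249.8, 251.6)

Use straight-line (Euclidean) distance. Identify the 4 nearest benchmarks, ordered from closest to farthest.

Distances from (-21.2, -431.1):
1: 314.6 m
2: 776.1 m
3: 251.5 m
4: 556.3 m
5: 1315.2 m
6: 1198.8 m
7: 375.5 m
8: 398.9 m
9: 655.8 m
10: 209.7 m
11: 854.7 m
12: 272.3 m
13: 720.0 m
Sorted: 10 (209.7 m) < 3 (251.5 m) < 12 (272.3 m) < 1 (314.6 m) < 7 (375.5 m) < 8 (398.9 m) < …

10, 3, 12, 1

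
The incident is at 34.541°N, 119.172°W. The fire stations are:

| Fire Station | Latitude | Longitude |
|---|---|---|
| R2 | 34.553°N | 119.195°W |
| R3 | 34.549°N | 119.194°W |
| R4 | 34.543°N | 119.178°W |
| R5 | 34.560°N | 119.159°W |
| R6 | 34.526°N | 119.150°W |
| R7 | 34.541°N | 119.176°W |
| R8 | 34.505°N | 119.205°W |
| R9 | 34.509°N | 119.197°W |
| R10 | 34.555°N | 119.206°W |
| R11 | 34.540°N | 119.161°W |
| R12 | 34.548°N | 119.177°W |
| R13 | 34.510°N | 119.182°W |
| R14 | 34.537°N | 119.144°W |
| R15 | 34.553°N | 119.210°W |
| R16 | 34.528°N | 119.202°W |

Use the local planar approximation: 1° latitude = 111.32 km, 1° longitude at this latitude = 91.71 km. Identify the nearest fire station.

Distances from 34.541°N, 119.172°W:
R2: √((0.012·111.32)² + (-0.023·91.71)²) = √(1.78447 + 4.44927) = 2.497 km
R3: √((0.008·111.32)² + (-0.022·91.71)²) = √(0.79310 + 4.07079) = 2.205 km
R4: √((0.002·111.32)² + (-0.006·91.71)²) = √(0.04957 + 0.30279) = 0.594 km
R5: √((0.019·111.32)² + (0.013·91.71)²) = √(4.47356 + 1.42141) = 2.428 km
R6: √((-0.015·111.32)² + (0.022·91.71)²) = √(2.78823 + 4.07079) = 2.619 km
R7: √((0.000·111.32)² + (-0.004·91.71)²) = √(0.00000 + 0.13457) = 0.367 km
R8: √((-0.036·111.32)² + (-0.033·91.71)²) = √(16.06022 + 9.15928) = 5.022 km
R9: √((-0.032·111.32)² + (-0.025·91.71)²) = √(12.68955 + 5.25670) = 4.236 km
R10: √((0.014·111.32)² + (-0.034·91.71)²) = √(2.42886 + 9.72280) = 3.486 km
R11: √((-0.001·111.32)² + (0.011·91.71)²) = √(0.01239 + 1.01770) = 1.015 km
R12: √((0.007·111.32)² + (-0.005·91.71)²) = √(0.60721 + 0.21027) = 0.904 km
R13: √((-0.031·111.32)² + (-0.010·91.71)²) = √(11.90885 + 0.84107) = 3.571 km
R14: √((-0.004·111.32)² + (0.028·91.71)²) = √(0.19827 + 6.59401) = 2.606 km
R15: √((0.012·111.32)² + (-0.038·91.71)²) = √(1.78447 + 12.14509) = 3.732 km
R16: √((-0.013·111.32)² + (-0.030·91.71)²) = √(2.09427 + 7.56965) = 3.109 km
Minimum: R7 at 0.367 km.

R7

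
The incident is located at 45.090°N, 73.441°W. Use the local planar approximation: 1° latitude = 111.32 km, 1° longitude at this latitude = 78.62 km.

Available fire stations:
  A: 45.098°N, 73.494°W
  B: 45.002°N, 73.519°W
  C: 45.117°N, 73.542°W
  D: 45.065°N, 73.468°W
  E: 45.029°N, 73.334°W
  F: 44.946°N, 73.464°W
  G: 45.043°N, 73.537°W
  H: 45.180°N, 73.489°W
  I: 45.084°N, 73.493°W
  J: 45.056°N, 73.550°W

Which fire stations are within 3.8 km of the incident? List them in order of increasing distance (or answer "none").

Distances from 45.090°N, 73.441°W:
A: √((0.008·111.32)² + (-0.053·78.62)²) = √(0.79310 + 17.36272) = 4.261 km
B: √((-0.088·111.32)² + (-0.078·78.62)²) = √(95.96475 + 37.60584) = 11.557 km
C: √((0.027·111.32)² + (-0.101·78.62)²) = √(9.03387 + 63.05345) = 8.490 km
D: √((-0.025·111.32)² + (-0.027·78.62)²) = √(7.74509 + 4.50603) = 3.500 km
E: √((-0.061·111.32)² + (0.107·78.62)²) = √(46.11116 + 70.76746) = 10.811 km
F: √((-0.144·111.32)² + (-0.023·78.62)²) = √(256.96346 + 3.26980) = 16.132 km
G: √((-0.047·111.32)² + (-0.096·78.62)²) = √(27.37424 + 56.96506) = 9.184 km
H: √((0.090·111.32)² + (-0.048·78.62)²) = √(100.37635 + 14.24126) = 10.706 km
I: √((-0.006·111.32)² + (-0.052·78.62)²) = √(0.44612 + 16.71371) = 4.142 km
J: √((-0.034·111.32)² + (-0.109·78.62)²) = √(14.32532 + 73.43770) = 9.368 km
Threshold 3.8 km: D (3.500 km) is within range.

D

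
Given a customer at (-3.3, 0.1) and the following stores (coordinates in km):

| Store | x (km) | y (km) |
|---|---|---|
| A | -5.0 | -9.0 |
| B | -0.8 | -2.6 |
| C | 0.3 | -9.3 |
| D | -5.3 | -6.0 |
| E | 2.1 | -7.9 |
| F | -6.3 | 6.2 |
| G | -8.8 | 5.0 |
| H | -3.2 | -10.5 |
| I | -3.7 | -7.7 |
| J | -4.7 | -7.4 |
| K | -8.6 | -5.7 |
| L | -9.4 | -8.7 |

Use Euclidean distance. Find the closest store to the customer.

B

Distances from (-3.3, 0.1):
A: √((-1.7)² + (-9.1)²) = √(2.890 + 82.810) = 9.3 km
B: √((2.5)² + (-2.7)²) = √(6.250 + 7.290) = 3.7 km
C: √((3.6)² + (-9.4)²) = √(12.960 + 88.360) = 10.1 km
D: √((-2.0)² + (-6.1)²) = √(4.000 + 37.210) = 6.4 km
E: √((5.4)² + (-8.0)²) = √(29.160 + 64.000) = 9.7 km
F: √((-3.0)² + (6.1)²) = √(9.000 + 37.210) = 6.8 km
G: √((-5.5)² + (4.9)²) = √(30.250 + 24.010) = 7.4 km
H: √((0.1)² + (-10.6)²) = √(0.010 + 112.360) = 10.6 km
I: √((-0.4)² + (-7.8)²) = √(0.160 + 60.840) = 7.8 km
J: √((-1.4)² + (-7.5)²) = √(1.960 + 56.250) = 7.6 km
K: √((-5.3)² + (-5.8)²) = √(28.090 + 33.640) = 7.9 km
L: √((-6.1)² + (-8.8)²) = √(37.210 + 77.440) = 10.7 km
Minimum: B at 3.7 km.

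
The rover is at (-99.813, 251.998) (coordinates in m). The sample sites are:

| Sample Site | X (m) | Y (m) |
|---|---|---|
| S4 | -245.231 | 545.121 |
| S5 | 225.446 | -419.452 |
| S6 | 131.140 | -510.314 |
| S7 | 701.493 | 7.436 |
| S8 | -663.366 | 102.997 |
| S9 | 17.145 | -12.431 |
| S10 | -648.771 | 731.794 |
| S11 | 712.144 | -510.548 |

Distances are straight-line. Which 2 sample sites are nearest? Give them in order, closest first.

S9, S4

Distances from (-99.813, 251.998):
S4: √((-145.418)² + (293.123)²) = √(21146.39472 + 85921.09313) = 327.212 m
S5: √((325.259)² + (-671.450)²) = √(105793.41708 + 450845.10250) = 746.082 m
S6: √((230.953)² + (-762.312)²) = √(53339.28821 + 581119.58534) = 796.529 m
S7: √((801.306)² + (-244.562)²) = √(642091.30564 + 59810.57184) = 837.796 m
S8: √((-563.553)² + (-149.001)²) = √(317591.98381 + 22201.29800) = 582.918 m
S9: √((116.958)² + (-264.429)²) = √(13679.17376 + 69922.69604) = 289.140 m
S10: √((-548.958)² + (479.796)²) = √(301354.88576 + 230204.20162) = 729.081 m
S11: √((811.957)² + (-762.546)²) = √(659274.16985 + 581476.40212) = 1113.890 m
Sorted: S9 (289.140 m) < S4 (327.212 m) < S8 (582.918 m) < S10 (729.081 m) < …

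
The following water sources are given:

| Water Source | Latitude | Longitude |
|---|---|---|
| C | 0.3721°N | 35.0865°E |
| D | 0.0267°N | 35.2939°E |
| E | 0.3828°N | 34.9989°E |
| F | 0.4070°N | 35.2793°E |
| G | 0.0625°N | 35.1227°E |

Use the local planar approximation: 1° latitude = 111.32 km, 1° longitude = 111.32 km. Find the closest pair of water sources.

C and E

Pairwise distances:
C–D: √((-0.3454·111.32)² + (0.2074·111.32)²) = √(1478.396963 + 533.045031) = 44.8491 km
C–E: √((0.0107·111.32)² + (-0.0876·111.32)²) = √(1.418776 + 95.094327) = 9.8241 km
C–F: √((0.0349·111.32)² + (0.1928·111.32)²) = √(15.093753 + 460.638735) = 21.8113 km
C–G: √((-0.3096·111.32)² + (0.0362·111.32)²) = √(1187.813616 + 16.239159) = 34.6995 km
D–E: √((0.3561·111.32)² + (-0.2950·111.32)²) = √(1571.413004 + 1078.426192) = 51.4766 km
D–F: √((0.3803·111.32)² + (-0.0146·111.32)²) = √(1792.251886 + 2.641509) = 42.3662 km
D–G: √((0.0358·111.32)² + (-0.1712·111.32)²) = √(15.882265 + 363.206754) = 19.4702 km
E–F: √((0.0242·111.32)² + (0.2804·111.32)²) = √(7.257334 + 974.321787) = 31.3302 km
E–G: √((-0.3203·111.32)² + (0.1238·111.32)²) = √(1271.335788 + 189.927427) = 38.2265 km
F–G: √((-0.3445·111.32)² + (-0.1566·111.32)²) = √(1470.702558 + 303.899448) = 42.1260 km
Closest pair: C–E at 9.8241 km.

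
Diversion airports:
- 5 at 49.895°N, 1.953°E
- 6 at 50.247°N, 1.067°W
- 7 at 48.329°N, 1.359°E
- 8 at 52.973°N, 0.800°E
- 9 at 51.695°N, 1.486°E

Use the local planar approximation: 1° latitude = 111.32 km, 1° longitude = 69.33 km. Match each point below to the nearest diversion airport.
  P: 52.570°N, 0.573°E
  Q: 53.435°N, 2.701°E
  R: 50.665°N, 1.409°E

P at 52.570°N, 0.573°E:
  5: √((-2.675·111.32)² + (1.380·69.33)²) = √(88673.52396 + 9153.78217) = 312.774 km
  6: √((-2.323·111.32)² + (-1.640·69.33)²) = √(66872.07741 + 12927.96288) = 282.489 km
  7: √((-4.241·111.32)² + (0.786·69.33)²) = √(222886.07697 + 2969.52846) = 475.243 km
  8: √((0.403·111.32)² + (0.227·69.33)²) = √(2012.59546 + 247.68181) = 47.542 km
  9: √((-0.875·111.32)² + (0.913·69.33)²) = √(9487.73402 + 4006.67352) = 116.165 km
  → nearest: 8 (47.542 km)
Q at 53.435°N, 2.701°E:
  5: √((-3.540·111.32)² + (-0.748·69.33)²) = √(155293.37170 + 2689.33929) = 397.470 km
  6: √((-3.188·111.32)² + (-3.768·69.33)²) = √(125945.60611 + 68243.95511) = 440.669 km
  7: √((-5.106·111.32)² + (-1.342·69.33)²) = √(323078.46906 + 8656.60163) = 575.964 km
  8: √((-0.462·111.32)² + (-1.901·69.33)²) = √(2645.02844 + 17370.27260) = 141.475 km
  9: √((-1.740·111.32)² + (-1.215·69.33)²) = √(37518.45033 + 7095.69527) = 211.221 km
  → nearest: 8 (141.475 km)
R at 50.665°N, 1.409°E:
  5: √((-0.770·111.32)² + (0.544·69.33)²) = √(7347.30123 + 1422.46045) = 93.647 km
  6: √((-0.418·111.32)² + (-2.476·69.33)²) = √(2165.20469 + 29467.52639) = 177.856 km
  7: √((-2.336·111.32)² + (-0.050·69.33)²) = √(67622.63229 + 12.01662) = 260.067 km
  8: √((2.308·111.32)² + (-0.609·69.33)²) = √(66011.25723 + 1782.69475) = 260.373 km
  9: √((1.030·111.32)² + (0.077·69.33)²) = √(13146.82387 + 28.49862) = 114.784 km
  → nearest: 5 (93.647 km)

P→8; Q→8; R→5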